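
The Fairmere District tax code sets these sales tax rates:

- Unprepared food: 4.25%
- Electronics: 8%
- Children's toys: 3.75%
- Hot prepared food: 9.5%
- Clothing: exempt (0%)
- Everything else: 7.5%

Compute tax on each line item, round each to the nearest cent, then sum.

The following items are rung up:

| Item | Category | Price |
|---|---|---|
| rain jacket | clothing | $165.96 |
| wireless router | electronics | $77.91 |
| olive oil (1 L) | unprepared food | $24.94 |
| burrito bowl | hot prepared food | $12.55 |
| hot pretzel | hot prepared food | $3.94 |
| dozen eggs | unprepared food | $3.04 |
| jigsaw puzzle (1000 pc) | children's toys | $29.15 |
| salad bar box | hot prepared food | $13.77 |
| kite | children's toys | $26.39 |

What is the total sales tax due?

$12.37

Rain jacket $165.96: clothing → 0% → $0.00
Wireless router $77.91: electronics → 8% → $6.23
Olive oil (1 L) $24.94: unprepared food → 4.25% → $1.06
Burrito bowl $12.55: hot prepared food → 9.5% → $1.19
Hot pretzel $3.94: hot prepared food → 9.5% → $0.37
Dozen eggs $3.04: unprepared food → 4.25% → $0.13
Jigsaw puzzle (1000 pc) $29.15: children's toys → 3.75% → $1.09
Salad bar box $13.77: hot prepared food → 9.5% → $1.31
Kite $26.39: children's toys → 3.75% → $0.99
Total tax = $6.23 + $1.06 + $1.19 + $0.37 + $0.13 + $1.09 + $1.31 + $0.99 = $12.37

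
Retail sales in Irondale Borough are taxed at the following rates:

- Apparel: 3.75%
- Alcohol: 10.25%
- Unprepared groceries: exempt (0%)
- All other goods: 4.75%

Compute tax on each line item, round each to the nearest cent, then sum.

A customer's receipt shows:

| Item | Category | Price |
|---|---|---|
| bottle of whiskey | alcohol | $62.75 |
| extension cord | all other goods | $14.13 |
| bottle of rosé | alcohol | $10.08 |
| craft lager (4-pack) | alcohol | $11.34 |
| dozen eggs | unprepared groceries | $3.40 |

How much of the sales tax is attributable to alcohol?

$8.62

Bottle of whiskey $62.75: alcohol → 10.25% → $6.43
Bottle of rosé $10.08: alcohol → 10.25% → $1.03
Craft lager (4-pack) $11.34: alcohol → 10.25% → $1.16
Tax on alcohol = $6.43 + $1.03 + $1.16 = $8.62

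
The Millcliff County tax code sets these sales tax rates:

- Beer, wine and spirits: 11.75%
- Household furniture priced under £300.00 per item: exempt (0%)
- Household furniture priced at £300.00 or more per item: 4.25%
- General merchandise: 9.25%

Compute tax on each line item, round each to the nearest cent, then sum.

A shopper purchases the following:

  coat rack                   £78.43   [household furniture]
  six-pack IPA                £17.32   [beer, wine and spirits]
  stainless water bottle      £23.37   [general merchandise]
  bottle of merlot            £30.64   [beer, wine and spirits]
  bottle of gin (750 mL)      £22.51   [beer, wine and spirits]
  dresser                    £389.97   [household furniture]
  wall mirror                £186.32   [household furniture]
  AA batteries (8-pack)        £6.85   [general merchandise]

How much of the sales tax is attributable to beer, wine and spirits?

£8.28

Six-pack IPA £17.32: beer, wine and spirits → 11.75% → £2.04
Bottle of merlot £30.64: beer, wine and spirits → 11.75% → £3.60
Bottle of gin (750 mL) £22.51: beer, wine and spirits → 11.75% → £2.64
Tax on beer, wine and spirits = £2.04 + £3.60 + £2.64 = £8.28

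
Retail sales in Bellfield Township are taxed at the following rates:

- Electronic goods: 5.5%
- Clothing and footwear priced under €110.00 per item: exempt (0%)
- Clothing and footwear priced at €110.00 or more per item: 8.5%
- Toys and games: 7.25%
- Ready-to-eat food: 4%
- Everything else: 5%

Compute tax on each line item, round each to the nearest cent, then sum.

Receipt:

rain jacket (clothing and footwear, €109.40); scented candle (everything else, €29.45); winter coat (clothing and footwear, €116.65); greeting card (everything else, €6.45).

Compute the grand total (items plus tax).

€273.66

Rain jacket €109.40: clothing and footwear, under €110.00 → 0% → €0.00
Scented candle €29.45: everything else → 5% → €1.47
Winter coat €116.65: clothing and footwear, €110.00 or more → 8.5% → €9.92
Greeting card €6.45: everything else → 5% → €0.32
Subtotal = €261.95; tax = €11.71; total due = €273.66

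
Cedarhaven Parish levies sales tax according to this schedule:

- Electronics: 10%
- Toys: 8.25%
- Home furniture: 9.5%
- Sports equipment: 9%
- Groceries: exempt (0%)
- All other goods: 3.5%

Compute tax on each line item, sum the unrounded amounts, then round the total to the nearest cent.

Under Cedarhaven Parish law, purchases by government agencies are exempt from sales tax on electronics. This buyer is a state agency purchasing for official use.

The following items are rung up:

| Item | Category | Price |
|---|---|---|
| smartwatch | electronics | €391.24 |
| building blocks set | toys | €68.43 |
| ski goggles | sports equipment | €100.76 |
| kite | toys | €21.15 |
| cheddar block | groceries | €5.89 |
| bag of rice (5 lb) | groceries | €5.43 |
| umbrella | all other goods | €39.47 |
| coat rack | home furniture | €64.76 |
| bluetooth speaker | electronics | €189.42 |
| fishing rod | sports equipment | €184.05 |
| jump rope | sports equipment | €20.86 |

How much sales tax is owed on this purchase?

Smartwatch €391.24: electronics, buyer-exempt → 0% → €0.00
Building blocks set €68.43: toys → 8.25% → €5.645475
Ski goggles €100.76: sports equipment → 9% → €9.0684
Kite €21.15: toys → 8.25% → €1.744875
Cheddar block €5.89: groceries → 0% → €0.00
Bag of rice (5 lb) €5.43: groceries → 0% → €0.00
Umbrella €39.47: all other goods → 3.5% → €1.38145
Coat rack €64.76: home furniture → 9.5% → €6.1522
Bluetooth speaker €189.42: electronics, buyer-exempt → 0% → €0.00
Fishing rod €184.05: sports equipment → 9% → €16.5645
Jump rope €20.86: sports equipment → 9% → €1.8774
Unrounded tax sum = €42.4343 → €42.43

€42.43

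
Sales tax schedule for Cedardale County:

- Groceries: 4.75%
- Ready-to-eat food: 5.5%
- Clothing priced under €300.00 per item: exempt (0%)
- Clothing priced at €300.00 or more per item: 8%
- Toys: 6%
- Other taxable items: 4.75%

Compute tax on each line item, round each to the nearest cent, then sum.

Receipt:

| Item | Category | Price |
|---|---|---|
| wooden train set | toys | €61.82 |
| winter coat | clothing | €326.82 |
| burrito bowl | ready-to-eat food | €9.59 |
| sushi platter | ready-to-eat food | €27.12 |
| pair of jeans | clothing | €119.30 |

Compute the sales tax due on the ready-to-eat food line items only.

Burrito bowl €9.59: ready-to-eat food → 5.5% → €0.53
Sushi platter €27.12: ready-to-eat food → 5.5% → €1.49
Tax on ready-to-eat food = €0.53 + €1.49 = €2.02

€2.02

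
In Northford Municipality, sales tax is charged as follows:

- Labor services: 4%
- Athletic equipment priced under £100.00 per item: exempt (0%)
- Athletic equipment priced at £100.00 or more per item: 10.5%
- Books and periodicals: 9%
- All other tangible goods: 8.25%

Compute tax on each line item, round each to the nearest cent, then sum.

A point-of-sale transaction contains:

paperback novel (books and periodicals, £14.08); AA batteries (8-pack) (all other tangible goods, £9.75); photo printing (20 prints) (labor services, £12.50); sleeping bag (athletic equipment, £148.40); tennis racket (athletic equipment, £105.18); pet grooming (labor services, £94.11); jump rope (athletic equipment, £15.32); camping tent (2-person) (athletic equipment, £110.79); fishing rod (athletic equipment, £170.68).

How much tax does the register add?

£62.50

Paperback novel £14.08: books and periodicals → 9% → £1.27
AA batteries (8-pack) £9.75: all other tangible goods → 8.25% → £0.80
Photo printing (20 prints) £12.50: labor services → 4% → £0.50
Sleeping bag £148.40: athletic equipment, £100.00 or more → 10.5% → £15.58
Tennis racket £105.18: athletic equipment, £100.00 or more → 10.5% → £11.04
Pet grooming £94.11: labor services → 4% → £3.76
Jump rope £15.32: athletic equipment, under £100.00 → 0% → £0.00
Camping tent (2-person) £110.79: athletic equipment, £100.00 or more → 10.5% → £11.63
Fishing rod £170.68: athletic equipment, £100.00 or more → 10.5% → £17.92
Total tax = £1.27 + £0.80 + £0.50 + £15.58 + £11.04 + £3.76 + £11.63 + £17.92 = £62.50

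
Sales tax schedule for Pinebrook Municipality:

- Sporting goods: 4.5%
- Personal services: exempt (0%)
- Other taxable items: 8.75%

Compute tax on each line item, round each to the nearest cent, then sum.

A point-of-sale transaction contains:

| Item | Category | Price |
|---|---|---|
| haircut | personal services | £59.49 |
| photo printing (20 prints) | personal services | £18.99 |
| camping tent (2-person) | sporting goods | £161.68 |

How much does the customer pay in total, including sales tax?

£247.44

Haircut £59.49: personal services → 0% → £0.00
Photo printing (20 prints) £18.99: personal services → 0% → £0.00
Camping tent (2-person) £161.68: sporting goods → 4.5% → £7.28
Subtotal = £240.16; tax = £7.28; total due = £247.44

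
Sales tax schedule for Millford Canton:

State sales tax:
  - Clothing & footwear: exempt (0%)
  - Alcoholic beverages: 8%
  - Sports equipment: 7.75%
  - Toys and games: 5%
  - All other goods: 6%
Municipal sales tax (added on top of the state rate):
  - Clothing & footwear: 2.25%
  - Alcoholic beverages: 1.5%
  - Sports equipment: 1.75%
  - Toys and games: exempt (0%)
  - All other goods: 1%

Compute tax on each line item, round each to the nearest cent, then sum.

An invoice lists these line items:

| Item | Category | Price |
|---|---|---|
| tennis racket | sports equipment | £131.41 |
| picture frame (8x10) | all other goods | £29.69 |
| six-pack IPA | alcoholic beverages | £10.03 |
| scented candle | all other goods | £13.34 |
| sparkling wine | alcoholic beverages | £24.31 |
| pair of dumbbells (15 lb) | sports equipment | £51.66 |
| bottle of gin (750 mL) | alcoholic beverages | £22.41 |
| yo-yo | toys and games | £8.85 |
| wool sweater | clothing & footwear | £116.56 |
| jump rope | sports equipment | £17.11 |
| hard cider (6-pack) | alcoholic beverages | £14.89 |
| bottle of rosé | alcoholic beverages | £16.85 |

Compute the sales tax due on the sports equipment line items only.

Tennis racket £131.41: sports equipment → 7.75% + 1.75% municipal = 9.5% → £12.48
Pair of dumbbells (15 lb) £51.66: sports equipment → 7.75% + 1.75% municipal = 9.5% → £4.91
Jump rope £17.11: sports equipment → 7.75% + 1.75% municipal = 9.5% → £1.63
Tax on sports equipment = £12.48 + £4.91 + £1.63 = £19.02

£19.02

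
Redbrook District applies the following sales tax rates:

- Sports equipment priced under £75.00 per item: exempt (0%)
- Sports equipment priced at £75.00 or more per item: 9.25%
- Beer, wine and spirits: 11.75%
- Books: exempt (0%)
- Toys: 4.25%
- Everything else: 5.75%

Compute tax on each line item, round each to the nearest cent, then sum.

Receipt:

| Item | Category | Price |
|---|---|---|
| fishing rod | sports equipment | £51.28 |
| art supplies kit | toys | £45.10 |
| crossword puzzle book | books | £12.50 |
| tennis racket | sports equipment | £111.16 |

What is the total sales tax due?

Fishing rod £51.28: sports equipment, under £75.00 → 0% → £0.00
Art supplies kit £45.10: toys → 4.25% → £1.92
Crossword puzzle book £12.50: books → 0% → £0.00
Tennis racket £111.16: sports equipment, £75.00 or more → 9.25% → £10.28
Total tax = £1.92 + £10.28 = £12.20

£12.20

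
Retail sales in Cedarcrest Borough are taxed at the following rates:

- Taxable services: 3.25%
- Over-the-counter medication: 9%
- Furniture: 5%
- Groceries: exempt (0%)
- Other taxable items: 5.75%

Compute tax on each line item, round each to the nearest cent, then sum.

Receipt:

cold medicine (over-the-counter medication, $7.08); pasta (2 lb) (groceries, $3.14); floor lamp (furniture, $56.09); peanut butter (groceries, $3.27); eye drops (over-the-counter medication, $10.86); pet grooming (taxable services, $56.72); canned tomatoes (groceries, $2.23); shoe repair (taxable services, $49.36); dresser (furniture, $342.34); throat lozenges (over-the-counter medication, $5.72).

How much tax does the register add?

Cold medicine $7.08: over-the-counter medication → 9% → $0.64
Pasta (2 lb) $3.14: groceries → 0% → $0.00
Floor lamp $56.09: furniture → 5% → $2.80
Peanut butter $3.27: groceries → 0% → $0.00
Eye drops $10.86: over-the-counter medication → 9% → $0.98
Pet grooming $56.72: taxable services → 3.25% → $1.84
Canned tomatoes $2.23: groceries → 0% → $0.00
Shoe repair $49.36: taxable services → 3.25% → $1.60
Dresser $342.34: furniture → 5% → $17.12
Throat lozenges $5.72: over-the-counter medication → 9% → $0.51
Total tax = $0.64 + $2.80 + $0.98 + $1.84 + $1.60 + $17.12 + $0.51 = $25.49

$25.49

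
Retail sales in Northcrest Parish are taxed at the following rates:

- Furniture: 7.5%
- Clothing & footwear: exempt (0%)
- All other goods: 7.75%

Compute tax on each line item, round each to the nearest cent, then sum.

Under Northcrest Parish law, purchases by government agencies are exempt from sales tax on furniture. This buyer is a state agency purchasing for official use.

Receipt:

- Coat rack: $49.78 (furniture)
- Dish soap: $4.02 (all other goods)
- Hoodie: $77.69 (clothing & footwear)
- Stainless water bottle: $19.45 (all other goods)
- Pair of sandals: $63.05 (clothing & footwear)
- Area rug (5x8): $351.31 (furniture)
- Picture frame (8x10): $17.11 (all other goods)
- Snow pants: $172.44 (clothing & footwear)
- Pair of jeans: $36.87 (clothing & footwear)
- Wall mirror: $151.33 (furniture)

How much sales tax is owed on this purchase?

$3.15

Coat rack $49.78: furniture, buyer-exempt → 0% → $0.00
Dish soap $4.02: all other goods → 7.75% → $0.31
Hoodie $77.69: clothing & footwear → 0% → $0.00
Stainless water bottle $19.45: all other goods → 7.75% → $1.51
Pair of sandals $63.05: clothing & footwear → 0% → $0.00
Area rug (5x8) $351.31: furniture, buyer-exempt → 0% → $0.00
Picture frame (8x10) $17.11: all other goods → 7.75% → $1.33
Snow pants $172.44: clothing & footwear → 0% → $0.00
Pair of jeans $36.87: clothing & footwear → 0% → $0.00
Wall mirror $151.33: furniture, buyer-exempt → 0% → $0.00
Total tax = $0.31 + $1.51 + $1.33 = $3.15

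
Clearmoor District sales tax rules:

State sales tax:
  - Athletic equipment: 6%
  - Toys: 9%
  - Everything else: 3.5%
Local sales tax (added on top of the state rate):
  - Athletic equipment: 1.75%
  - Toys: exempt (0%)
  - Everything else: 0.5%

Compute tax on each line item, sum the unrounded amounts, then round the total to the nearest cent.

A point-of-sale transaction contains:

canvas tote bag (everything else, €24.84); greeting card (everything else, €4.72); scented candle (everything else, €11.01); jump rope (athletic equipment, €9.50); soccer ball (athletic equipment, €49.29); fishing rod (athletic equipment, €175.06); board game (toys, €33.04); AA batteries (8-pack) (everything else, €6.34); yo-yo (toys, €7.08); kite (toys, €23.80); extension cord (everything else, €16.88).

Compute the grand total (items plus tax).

€387.99

Canvas tote bag €24.84: everything else → 3.5% + 0.5% local = 4% → €0.9936
Greeting card €4.72: everything else → 3.5% + 0.5% local = 4% → €0.1888
Scented candle €11.01: everything else → 3.5% + 0.5% local = 4% → €0.4404
Jump rope €9.50: athletic equipment → 6% + 1.75% local = 7.75% → €0.73625
Soccer ball €49.29: athletic equipment → 6% + 1.75% local = 7.75% → €3.819975
Fishing rod €175.06: athletic equipment → 6% + 1.75% local = 7.75% → €13.56715
Board game €33.04: toys → 9% + 0% local = 9% → €2.9736
AA batteries (8-pack) €6.34: everything else → 3.5% + 0.5% local = 4% → €0.2536
Yo-yo €7.08: toys → 9% + 0% local = 9% → €0.6372
Kite €23.80: toys → 9% + 0% local = 9% → €2.142
Extension cord €16.88: everything else → 3.5% + 0.5% local = 4% → €0.6752
Subtotal = €361.56; unrounded tax = €26.427775 → €26.43; total due = €387.99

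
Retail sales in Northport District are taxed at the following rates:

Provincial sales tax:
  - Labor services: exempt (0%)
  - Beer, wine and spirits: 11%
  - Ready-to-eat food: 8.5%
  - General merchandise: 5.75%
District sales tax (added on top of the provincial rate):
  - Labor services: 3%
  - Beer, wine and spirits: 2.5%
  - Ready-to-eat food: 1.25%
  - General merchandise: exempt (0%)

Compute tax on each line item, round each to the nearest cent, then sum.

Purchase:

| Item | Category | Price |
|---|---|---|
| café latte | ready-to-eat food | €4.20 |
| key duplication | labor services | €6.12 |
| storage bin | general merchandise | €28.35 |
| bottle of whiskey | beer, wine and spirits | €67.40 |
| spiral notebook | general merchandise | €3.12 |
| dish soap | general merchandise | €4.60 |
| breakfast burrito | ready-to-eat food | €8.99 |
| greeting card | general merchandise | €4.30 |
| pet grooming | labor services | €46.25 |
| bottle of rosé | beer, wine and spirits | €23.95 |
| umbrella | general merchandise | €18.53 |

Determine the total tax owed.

Café latte €4.20: ready-to-eat food → 8.5% + 1.25% district = 9.75% → €0.41
Key duplication €6.12: labor services → 0% + 3% district = 3% → €0.18
Storage bin €28.35: general merchandise → 5.75% + 0% district = 5.75% → €1.63
Bottle of whiskey €67.40: beer, wine and spirits → 11% + 2.5% district = 13.5% → €9.10
Spiral notebook €3.12: general merchandise → 5.75% + 0% district = 5.75% → €0.18
Dish soap €4.60: general merchandise → 5.75% + 0% district = 5.75% → €0.26
Breakfast burrito €8.99: ready-to-eat food → 8.5% + 1.25% district = 9.75% → €0.88
Greeting card €4.30: general merchandise → 5.75% + 0% district = 5.75% → €0.25
Pet grooming €46.25: labor services → 0% + 3% district = 3% → €1.39
Bottle of rosé €23.95: beer, wine and spirits → 11% + 2.5% district = 13.5% → €3.23
Umbrella €18.53: general merchandise → 5.75% + 0% district = 5.75% → €1.07
Total tax = €0.41 + €0.18 + €1.63 + €9.10 + €0.18 + €0.26 + €0.88 + €0.25 + €1.39 + €3.23 + €1.07 = €18.58

€18.58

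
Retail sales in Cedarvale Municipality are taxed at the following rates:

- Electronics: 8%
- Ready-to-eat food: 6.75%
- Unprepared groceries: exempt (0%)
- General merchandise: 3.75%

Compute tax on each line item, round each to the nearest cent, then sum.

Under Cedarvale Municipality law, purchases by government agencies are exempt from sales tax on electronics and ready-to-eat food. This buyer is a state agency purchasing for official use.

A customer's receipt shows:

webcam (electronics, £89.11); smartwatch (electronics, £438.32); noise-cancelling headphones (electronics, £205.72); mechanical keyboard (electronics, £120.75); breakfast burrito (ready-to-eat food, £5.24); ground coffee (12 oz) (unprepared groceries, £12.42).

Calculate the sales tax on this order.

Webcam £89.11: electronics, buyer-exempt → 0% → £0.00
Smartwatch £438.32: electronics, buyer-exempt → 0% → £0.00
Noise-cancelling headphones £205.72: electronics, buyer-exempt → 0% → £0.00
Mechanical keyboard £120.75: electronics, buyer-exempt → 0% → £0.00
Breakfast burrito £5.24: ready-to-eat food, buyer-exempt → 0% → £0.00
Ground coffee (12 oz) £12.42: unprepared groceries → 0% → £0.00
Total tax = £0.00

£0.00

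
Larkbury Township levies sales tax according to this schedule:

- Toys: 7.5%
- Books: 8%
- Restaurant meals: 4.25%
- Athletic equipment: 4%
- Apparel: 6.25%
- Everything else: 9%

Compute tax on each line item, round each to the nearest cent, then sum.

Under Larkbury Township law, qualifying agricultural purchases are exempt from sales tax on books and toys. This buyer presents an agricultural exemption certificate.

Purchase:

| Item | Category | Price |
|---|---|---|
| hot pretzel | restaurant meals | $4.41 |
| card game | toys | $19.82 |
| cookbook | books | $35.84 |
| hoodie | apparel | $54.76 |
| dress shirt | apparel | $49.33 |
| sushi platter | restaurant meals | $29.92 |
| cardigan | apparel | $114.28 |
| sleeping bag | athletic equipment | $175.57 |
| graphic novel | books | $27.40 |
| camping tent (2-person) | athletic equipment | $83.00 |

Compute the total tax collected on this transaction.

Hot pretzel $4.41: restaurant meals → 4.25% → $0.19
Card game $19.82: toys, buyer-exempt → 0% → $0.00
Cookbook $35.84: books, buyer-exempt → 0% → $0.00
Hoodie $54.76: apparel → 6.25% → $3.42
Dress shirt $49.33: apparel → 6.25% → $3.08
Sushi platter $29.92: restaurant meals → 4.25% → $1.27
Cardigan $114.28: apparel → 6.25% → $7.14
Sleeping bag $175.57: athletic equipment → 4% → $7.02
Graphic novel $27.40: books, buyer-exempt → 0% → $0.00
Camping tent (2-person) $83.00: athletic equipment → 4% → $3.32
Total tax = $0.19 + $3.42 + $3.08 + $1.27 + $7.14 + $7.02 + $3.32 = $25.44

$25.44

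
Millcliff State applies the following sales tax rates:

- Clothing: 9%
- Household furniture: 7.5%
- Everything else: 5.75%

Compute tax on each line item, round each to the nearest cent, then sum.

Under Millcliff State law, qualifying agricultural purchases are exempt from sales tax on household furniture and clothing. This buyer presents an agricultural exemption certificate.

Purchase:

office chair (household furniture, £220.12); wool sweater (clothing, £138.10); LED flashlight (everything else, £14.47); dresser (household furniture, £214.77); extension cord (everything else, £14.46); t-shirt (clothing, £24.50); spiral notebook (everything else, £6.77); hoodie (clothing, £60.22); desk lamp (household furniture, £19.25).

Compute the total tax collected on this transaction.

£2.05

Office chair £220.12: household furniture, buyer-exempt → 0% → £0.00
Wool sweater £138.10: clothing, buyer-exempt → 0% → £0.00
LED flashlight £14.47: everything else → 5.75% → £0.83
Dresser £214.77: household furniture, buyer-exempt → 0% → £0.00
Extension cord £14.46: everything else → 5.75% → £0.83
T-shirt £24.50: clothing, buyer-exempt → 0% → £0.00
Spiral notebook £6.77: everything else → 5.75% → £0.39
Hoodie £60.22: clothing, buyer-exempt → 0% → £0.00
Desk lamp £19.25: household furniture, buyer-exempt → 0% → £0.00
Total tax = £0.83 + £0.83 + £0.39 = £2.05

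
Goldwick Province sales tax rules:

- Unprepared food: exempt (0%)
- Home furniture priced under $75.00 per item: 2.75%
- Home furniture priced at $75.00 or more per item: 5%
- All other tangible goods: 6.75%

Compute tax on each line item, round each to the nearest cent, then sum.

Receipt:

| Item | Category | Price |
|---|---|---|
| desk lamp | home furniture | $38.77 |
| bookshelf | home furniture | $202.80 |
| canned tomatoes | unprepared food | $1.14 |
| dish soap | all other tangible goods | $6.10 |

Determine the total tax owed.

$11.62

Desk lamp $38.77: home furniture, under $75.00 → 2.75% → $1.07
Bookshelf $202.80: home furniture, $75.00 or more → 5% → $10.14
Canned tomatoes $1.14: unprepared food → 0% → $0.00
Dish soap $6.10: all other tangible goods → 6.75% → $0.41
Total tax = $1.07 + $10.14 + $0.41 = $11.62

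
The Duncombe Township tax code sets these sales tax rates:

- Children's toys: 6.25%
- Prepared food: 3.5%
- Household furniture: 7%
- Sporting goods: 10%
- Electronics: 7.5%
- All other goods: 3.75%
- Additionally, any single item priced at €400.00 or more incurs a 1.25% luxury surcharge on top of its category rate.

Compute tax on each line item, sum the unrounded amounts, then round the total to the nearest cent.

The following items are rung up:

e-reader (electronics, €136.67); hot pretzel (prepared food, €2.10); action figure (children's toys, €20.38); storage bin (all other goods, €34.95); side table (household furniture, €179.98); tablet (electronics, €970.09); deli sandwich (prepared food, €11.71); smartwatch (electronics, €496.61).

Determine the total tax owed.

€154.25

E-reader €136.67: electronics → 7.5% → €10.25025
Hot pretzel €2.10: prepared food → 3.5% → €0.0735
Action figure €20.38: children's toys → 6.25% → €1.27375
Storage bin €34.95: all other goods → 3.75% → €1.310625
Side table €179.98: household furniture → 7% → €12.5986
Tablet €970.09: electronics → 7.5% + 1.25% surcharge = 8.75% → €84.882875
Deli sandwich €11.71: prepared food → 3.5% → €0.40985
Smartwatch €496.61: electronics → 7.5% + 1.25% surcharge = 8.75% → €43.453375
Unrounded tax sum = €154.252825 → €154.25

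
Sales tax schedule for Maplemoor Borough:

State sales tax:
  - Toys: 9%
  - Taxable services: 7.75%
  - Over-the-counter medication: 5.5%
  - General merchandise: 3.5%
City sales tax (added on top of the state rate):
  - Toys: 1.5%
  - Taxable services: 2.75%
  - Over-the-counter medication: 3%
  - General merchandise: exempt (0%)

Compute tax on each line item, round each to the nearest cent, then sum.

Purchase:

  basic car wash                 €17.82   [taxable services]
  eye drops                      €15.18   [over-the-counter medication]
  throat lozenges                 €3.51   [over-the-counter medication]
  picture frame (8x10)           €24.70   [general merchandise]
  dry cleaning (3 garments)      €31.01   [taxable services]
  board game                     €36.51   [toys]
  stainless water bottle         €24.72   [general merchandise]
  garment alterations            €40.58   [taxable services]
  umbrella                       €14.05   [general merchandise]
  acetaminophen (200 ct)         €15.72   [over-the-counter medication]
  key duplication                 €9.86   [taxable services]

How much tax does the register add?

€19.41

Basic car wash €17.82: taxable services → 7.75% + 2.75% city = 10.5% → €1.87
Eye drops €15.18: over-the-counter medication → 5.5% + 3% city = 8.5% → €1.29
Throat lozenges €3.51: over-the-counter medication → 5.5% + 3% city = 8.5% → €0.30
Picture frame (8x10) €24.70: general merchandise → 3.5% + 0% city = 3.5% → €0.86
Dry cleaning (3 garments) €31.01: taxable services → 7.75% + 2.75% city = 10.5% → €3.26
Board game €36.51: toys → 9% + 1.5% city = 10.5% → €3.83
Stainless water bottle €24.72: general merchandise → 3.5% + 0% city = 3.5% → €0.87
Garment alterations €40.58: taxable services → 7.75% + 2.75% city = 10.5% → €4.26
Umbrella €14.05: general merchandise → 3.5% + 0% city = 3.5% → €0.49
Acetaminophen (200 ct) €15.72: over-the-counter medication → 5.5% + 3% city = 8.5% → €1.34
Key duplication €9.86: taxable services → 7.75% + 2.75% city = 10.5% → €1.04
Total tax = €1.87 + €1.29 + €0.30 + €0.86 + €3.26 + €3.83 + €0.87 + €4.26 + €0.49 + €1.34 + €1.04 = €19.41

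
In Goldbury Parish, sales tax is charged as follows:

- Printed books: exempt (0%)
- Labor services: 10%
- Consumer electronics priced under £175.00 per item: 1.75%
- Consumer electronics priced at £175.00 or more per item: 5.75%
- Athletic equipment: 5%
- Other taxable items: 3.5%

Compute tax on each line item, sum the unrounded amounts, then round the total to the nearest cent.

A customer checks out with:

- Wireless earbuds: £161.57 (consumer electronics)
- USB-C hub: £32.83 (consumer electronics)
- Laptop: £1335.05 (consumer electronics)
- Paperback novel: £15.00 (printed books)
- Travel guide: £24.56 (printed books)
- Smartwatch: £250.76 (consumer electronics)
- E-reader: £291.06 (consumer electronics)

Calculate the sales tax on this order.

£111.32

Wireless earbuds £161.57: consumer electronics, under £175.00 → 1.75% → £2.827475
USB-C hub £32.83: consumer electronics, under £175.00 → 1.75% → £0.574525
Laptop £1335.05: consumer electronics, £175.00 or more → 5.75% → £76.765375
Paperback novel £15.00: printed books → 0% → £0.00
Travel guide £24.56: printed books → 0% → £0.00
Smartwatch £250.76: consumer electronics, £175.00 or more → 5.75% → £14.4187
E-reader £291.06: consumer electronics, £175.00 or more → 5.75% → £16.73595
Unrounded tax sum = £111.322025 → £111.32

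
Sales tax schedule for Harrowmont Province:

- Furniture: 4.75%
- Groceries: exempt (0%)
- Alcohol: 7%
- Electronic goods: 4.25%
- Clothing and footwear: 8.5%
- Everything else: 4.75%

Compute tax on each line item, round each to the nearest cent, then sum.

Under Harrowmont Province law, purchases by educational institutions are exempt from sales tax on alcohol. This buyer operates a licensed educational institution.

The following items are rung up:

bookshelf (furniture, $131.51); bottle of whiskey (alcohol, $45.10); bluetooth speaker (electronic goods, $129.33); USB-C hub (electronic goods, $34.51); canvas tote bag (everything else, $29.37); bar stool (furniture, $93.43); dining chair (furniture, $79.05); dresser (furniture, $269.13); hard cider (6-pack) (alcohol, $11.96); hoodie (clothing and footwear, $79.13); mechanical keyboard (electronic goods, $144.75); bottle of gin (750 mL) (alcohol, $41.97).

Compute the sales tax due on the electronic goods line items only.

$13.12

Bluetooth speaker $129.33: electronic goods → 4.25% → $5.50
USB-C hub $34.51: electronic goods → 4.25% → $1.47
Mechanical keyboard $144.75: electronic goods → 4.25% → $6.15
Tax on electronic goods = $5.50 + $1.47 + $6.15 = $13.12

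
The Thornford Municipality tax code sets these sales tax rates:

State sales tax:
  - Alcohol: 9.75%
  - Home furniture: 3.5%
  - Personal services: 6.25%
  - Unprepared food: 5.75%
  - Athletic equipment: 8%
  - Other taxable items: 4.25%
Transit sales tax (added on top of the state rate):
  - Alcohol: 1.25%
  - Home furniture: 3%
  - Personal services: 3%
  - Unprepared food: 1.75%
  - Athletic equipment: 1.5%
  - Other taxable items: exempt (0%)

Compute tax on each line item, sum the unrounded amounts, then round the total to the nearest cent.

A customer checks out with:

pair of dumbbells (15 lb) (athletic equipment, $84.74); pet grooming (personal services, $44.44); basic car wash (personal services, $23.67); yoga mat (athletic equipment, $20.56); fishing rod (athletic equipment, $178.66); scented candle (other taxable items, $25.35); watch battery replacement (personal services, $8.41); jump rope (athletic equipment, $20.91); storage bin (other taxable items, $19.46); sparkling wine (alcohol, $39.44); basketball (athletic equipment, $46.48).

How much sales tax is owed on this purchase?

Pair of dumbbells (15 lb) $84.74: athletic equipment → 8% + 1.5% transit = 9.5% → $8.0503
Pet grooming $44.44: personal services → 6.25% + 3% transit = 9.25% → $4.1107
Basic car wash $23.67: personal services → 6.25% + 3% transit = 9.25% → $2.189475
Yoga mat $20.56: athletic equipment → 8% + 1.5% transit = 9.5% → $1.9532
Fishing rod $178.66: athletic equipment → 8% + 1.5% transit = 9.5% → $16.9727
Scented candle $25.35: other taxable items → 4.25% + 0% transit = 4.25% → $1.077375
Watch battery replacement $8.41: personal services → 6.25% + 3% transit = 9.25% → $0.777925
Jump rope $20.91: athletic equipment → 8% + 1.5% transit = 9.5% → $1.98645
Storage bin $19.46: other taxable items → 4.25% + 0% transit = 4.25% → $0.82705
Sparkling wine $39.44: alcohol → 9.75% + 1.25% transit = 11% → $4.3384
Basketball $46.48: athletic equipment → 8% + 1.5% transit = 9.5% → $4.4156
Unrounded tax sum = $46.699175 → $46.70

$46.70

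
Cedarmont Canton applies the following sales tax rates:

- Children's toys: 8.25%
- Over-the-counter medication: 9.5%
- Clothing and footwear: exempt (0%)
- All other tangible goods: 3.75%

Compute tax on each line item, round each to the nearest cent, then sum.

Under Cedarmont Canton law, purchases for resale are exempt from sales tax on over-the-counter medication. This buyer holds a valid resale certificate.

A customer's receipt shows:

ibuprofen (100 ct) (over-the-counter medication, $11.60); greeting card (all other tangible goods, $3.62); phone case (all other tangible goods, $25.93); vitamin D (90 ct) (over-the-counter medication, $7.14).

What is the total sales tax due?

Ibuprofen (100 ct) $11.60: over-the-counter medication, buyer-exempt → 0% → $0.00
Greeting card $3.62: all other tangible goods → 3.75% → $0.14
Phone case $25.93: all other tangible goods → 3.75% → $0.97
Vitamin D (90 ct) $7.14: over-the-counter medication, buyer-exempt → 0% → $0.00
Total tax = $0.14 + $0.97 = $1.11

$1.11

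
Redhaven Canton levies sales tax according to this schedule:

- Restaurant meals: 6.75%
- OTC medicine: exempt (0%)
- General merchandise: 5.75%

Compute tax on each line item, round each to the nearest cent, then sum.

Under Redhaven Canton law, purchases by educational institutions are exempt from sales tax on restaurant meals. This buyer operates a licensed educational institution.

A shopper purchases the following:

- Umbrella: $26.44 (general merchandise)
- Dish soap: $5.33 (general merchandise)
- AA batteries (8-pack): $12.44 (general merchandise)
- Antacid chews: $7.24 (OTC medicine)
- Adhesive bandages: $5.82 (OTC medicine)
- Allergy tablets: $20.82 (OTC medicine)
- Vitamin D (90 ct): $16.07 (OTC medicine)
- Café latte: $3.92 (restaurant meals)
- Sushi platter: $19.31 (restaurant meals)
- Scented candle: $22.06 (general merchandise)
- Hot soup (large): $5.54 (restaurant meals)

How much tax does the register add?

Umbrella $26.44: general merchandise → 5.75% → $1.52
Dish soap $5.33: general merchandise → 5.75% → $0.31
AA batteries (8-pack) $12.44: general merchandise → 5.75% → $0.72
Antacid chews $7.24: OTC medicine → 0% → $0.00
Adhesive bandages $5.82: OTC medicine → 0% → $0.00
Allergy tablets $20.82: OTC medicine → 0% → $0.00
Vitamin D (90 ct) $16.07: OTC medicine → 0% → $0.00
Café latte $3.92: restaurant meals, buyer-exempt → 0% → $0.00
Sushi platter $19.31: restaurant meals, buyer-exempt → 0% → $0.00
Scented candle $22.06: general merchandise → 5.75% → $1.27
Hot soup (large) $5.54: restaurant meals, buyer-exempt → 0% → $0.00
Total tax = $1.52 + $0.31 + $0.72 + $1.27 = $3.82

$3.82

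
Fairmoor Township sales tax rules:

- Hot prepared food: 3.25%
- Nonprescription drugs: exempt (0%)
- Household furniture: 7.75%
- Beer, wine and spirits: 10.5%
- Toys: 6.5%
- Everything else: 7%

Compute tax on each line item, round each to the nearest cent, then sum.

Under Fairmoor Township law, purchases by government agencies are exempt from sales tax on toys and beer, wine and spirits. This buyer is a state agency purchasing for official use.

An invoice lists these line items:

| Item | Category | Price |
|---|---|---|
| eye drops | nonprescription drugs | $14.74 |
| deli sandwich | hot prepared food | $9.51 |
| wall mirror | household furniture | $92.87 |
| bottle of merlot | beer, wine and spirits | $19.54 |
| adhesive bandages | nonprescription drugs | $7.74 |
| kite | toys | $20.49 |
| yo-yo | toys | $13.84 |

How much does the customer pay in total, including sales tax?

Eye drops $14.74: nonprescription drugs → 0% → $0.00
Deli sandwich $9.51: hot prepared food → 3.25% → $0.31
Wall mirror $92.87: household furniture → 7.75% → $7.20
Bottle of merlot $19.54: beer, wine and spirits, buyer-exempt → 0% → $0.00
Adhesive bandages $7.74: nonprescription drugs → 0% → $0.00
Kite $20.49: toys, buyer-exempt → 0% → $0.00
Yo-yo $13.84: toys, buyer-exempt → 0% → $0.00
Subtotal = $178.73; tax = $7.51; total due = $186.24

$186.24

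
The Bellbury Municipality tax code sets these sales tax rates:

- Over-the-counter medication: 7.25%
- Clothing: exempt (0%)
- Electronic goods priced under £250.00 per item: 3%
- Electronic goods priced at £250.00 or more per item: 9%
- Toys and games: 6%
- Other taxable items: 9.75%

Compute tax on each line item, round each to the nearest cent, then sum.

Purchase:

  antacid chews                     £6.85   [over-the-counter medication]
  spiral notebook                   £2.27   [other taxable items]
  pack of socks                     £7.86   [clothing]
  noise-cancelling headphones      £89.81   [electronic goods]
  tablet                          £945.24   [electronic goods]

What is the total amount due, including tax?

Antacid chews £6.85: over-the-counter medication → 7.25% → £0.50
Spiral notebook £2.27: other taxable items → 9.75% → £0.22
Pack of socks £7.86: clothing → 0% → £0.00
Noise-cancelling headphones £89.81: electronic goods, under £250.00 → 3% → £2.69
Tablet £945.24: electronic goods, £250.00 or more → 9% → £85.07
Subtotal = £1052.03; tax = £88.48; total due = £1140.51

£1140.51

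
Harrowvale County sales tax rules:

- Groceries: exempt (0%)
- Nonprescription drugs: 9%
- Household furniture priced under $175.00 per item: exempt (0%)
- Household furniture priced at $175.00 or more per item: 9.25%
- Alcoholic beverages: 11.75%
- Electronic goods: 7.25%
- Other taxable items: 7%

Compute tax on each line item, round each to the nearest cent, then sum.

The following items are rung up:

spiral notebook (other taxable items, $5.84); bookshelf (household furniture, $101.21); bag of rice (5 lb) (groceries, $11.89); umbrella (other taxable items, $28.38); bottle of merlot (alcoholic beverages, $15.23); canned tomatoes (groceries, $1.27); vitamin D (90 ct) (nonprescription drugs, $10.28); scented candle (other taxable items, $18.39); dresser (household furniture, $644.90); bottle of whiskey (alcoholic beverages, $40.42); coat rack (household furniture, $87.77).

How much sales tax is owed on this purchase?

$70.81

Spiral notebook $5.84: other taxable items → 7% → $0.41
Bookshelf $101.21: household furniture, under $175.00 → 0% → $0.00
Bag of rice (5 lb) $11.89: groceries → 0% → $0.00
Umbrella $28.38: other taxable items → 7% → $1.99
Bottle of merlot $15.23: alcoholic beverages → 11.75% → $1.79
Canned tomatoes $1.27: groceries → 0% → $0.00
Vitamin D (90 ct) $10.28: nonprescription drugs → 9% → $0.93
Scented candle $18.39: other taxable items → 7% → $1.29
Dresser $644.90: household furniture, $175.00 or more → 9.25% → $59.65
Bottle of whiskey $40.42: alcoholic beverages → 11.75% → $4.75
Coat rack $87.77: household furniture, under $175.00 → 0% → $0.00
Total tax = $0.41 + $1.99 + $1.79 + $0.93 + $1.29 + $59.65 + $4.75 = $70.81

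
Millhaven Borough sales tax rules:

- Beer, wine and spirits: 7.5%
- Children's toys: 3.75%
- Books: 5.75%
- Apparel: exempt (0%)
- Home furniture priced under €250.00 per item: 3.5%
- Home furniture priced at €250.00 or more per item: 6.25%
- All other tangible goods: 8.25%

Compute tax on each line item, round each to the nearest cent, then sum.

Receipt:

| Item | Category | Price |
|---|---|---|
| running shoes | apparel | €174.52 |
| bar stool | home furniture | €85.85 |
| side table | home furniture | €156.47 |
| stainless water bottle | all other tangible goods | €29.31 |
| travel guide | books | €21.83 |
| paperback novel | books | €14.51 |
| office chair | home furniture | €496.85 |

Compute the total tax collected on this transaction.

€44.04

Running shoes €174.52: apparel → 0% → €0.00
Bar stool €85.85: home furniture, under €250.00 → 3.5% → €3.00
Side table €156.47: home furniture, under €250.00 → 3.5% → €5.48
Stainless water bottle €29.31: all other tangible goods → 8.25% → €2.42
Travel guide €21.83: books → 5.75% → €1.26
Paperback novel €14.51: books → 5.75% → €0.83
Office chair €496.85: home furniture, €250.00 or more → 6.25% → €31.05
Total tax = €3.00 + €5.48 + €2.42 + €1.26 + €0.83 + €31.05 = €44.04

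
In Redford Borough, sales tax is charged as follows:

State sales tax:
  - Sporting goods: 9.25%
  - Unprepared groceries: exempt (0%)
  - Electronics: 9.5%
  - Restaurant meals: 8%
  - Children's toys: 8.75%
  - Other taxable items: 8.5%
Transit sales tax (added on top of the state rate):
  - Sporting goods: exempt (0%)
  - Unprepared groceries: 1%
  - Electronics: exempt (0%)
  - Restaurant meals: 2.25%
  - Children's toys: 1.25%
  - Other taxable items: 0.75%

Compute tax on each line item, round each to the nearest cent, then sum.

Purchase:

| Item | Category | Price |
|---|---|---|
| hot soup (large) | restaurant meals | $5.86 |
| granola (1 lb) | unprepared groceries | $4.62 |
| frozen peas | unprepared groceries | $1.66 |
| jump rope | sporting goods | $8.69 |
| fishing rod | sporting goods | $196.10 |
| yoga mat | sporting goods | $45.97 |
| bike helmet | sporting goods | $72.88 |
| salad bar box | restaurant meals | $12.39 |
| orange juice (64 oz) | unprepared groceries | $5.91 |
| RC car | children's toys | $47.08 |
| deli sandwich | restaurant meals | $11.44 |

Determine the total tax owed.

$37.81

Hot soup (large) $5.86: restaurant meals → 8% + 2.25% transit = 10.25% → $0.60
Granola (1 lb) $4.62: unprepared groceries → 0% + 1% transit = 1% → $0.05
Frozen peas $1.66: unprepared groceries → 0% + 1% transit = 1% → $0.02
Jump rope $8.69: sporting goods → 9.25% + 0% transit = 9.25% → $0.80
Fishing rod $196.10: sporting goods → 9.25% + 0% transit = 9.25% → $18.14
Yoga mat $45.97: sporting goods → 9.25% + 0% transit = 9.25% → $4.25
Bike helmet $72.88: sporting goods → 9.25% + 0% transit = 9.25% → $6.74
Salad bar box $12.39: restaurant meals → 8% + 2.25% transit = 10.25% → $1.27
Orange juice (64 oz) $5.91: unprepared groceries → 0% + 1% transit = 1% → $0.06
RC car $47.08: children's toys → 8.75% + 1.25% transit = 10% → $4.71
Deli sandwich $11.44: restaurant meals → 8% + 2.25% transit = 10.25% → $1.17
Total tax = $0.60 + $0.05 + $0.02 + $0.80 + $18.14 + $4.25 + $6.74 + $1.27 + $0.06 + $4.71 + $1.17 = $37.81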